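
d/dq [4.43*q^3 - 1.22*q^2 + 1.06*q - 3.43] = 13.29*q^2 - 2.44*q + 1.06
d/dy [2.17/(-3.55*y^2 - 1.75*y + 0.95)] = (15.407*y + 3.7975)/(3.55*y^2 + 1.75*y - 0.95)^2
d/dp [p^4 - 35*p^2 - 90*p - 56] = 4*p^3 - 70*p - 90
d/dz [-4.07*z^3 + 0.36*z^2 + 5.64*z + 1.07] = -12.21*z^2 + 0.72*z + 5.64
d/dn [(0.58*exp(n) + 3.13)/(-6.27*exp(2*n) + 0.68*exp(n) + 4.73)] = (3.6366*exp(2*n) + 39.2502*exp(n) + 0.615)*exp(n)/(39.3129*exp(4*n) - 8.5272*exp(3*n) - 58.8518*exp(2*n) + 6.4328*exp(n) + 22.3729)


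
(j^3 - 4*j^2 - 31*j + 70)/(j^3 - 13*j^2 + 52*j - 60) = (j^2 - 2*j - 35)/(j^2 - 11*j + 30)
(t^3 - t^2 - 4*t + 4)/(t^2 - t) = t - 4/t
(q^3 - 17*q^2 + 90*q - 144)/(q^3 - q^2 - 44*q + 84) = (q^2 - 11*q + 24)/(q^2 + 5*q - 14)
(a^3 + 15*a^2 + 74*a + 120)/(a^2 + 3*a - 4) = (a^2 + 11*a + 30)/(a - 1)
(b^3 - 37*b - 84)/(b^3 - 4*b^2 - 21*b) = (b + 4)/b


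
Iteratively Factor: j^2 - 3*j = (j - 3)*(j)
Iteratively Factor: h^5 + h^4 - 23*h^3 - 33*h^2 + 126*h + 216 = (h + 3)*(h^4 - 2*h^3 - 17*h^2 + 18*h + 72) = (h - 3)*(h + 3)*(h^3 + h^2 - 14*h - 24) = (h - 3)*(h + 2)*(h + 3)*(h^2 - h - 12) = (h - 3)*(h + 2)*(h + 3)^2*(h - 4)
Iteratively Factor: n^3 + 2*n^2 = (n)*(n^2 + 2*n) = n^2*(n + 2)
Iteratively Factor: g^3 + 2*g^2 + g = (g + 1)*(g^2 + g) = g*(g + 1)*(g + 1)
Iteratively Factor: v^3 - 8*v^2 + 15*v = (v - 3)*(v^2 - 5*v) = (v - 5)*(v - 3)*(v)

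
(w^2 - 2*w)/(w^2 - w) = (w - 2)/(w - 1)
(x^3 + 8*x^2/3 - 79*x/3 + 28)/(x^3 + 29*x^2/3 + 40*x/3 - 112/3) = (x - 3)/(x + 4)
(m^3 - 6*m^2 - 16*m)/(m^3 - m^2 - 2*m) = (-m^2 + 6*m + 16)/(-m^2 + m + 2)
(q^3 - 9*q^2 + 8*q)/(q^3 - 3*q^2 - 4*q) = (-q^2 + 9*q - 8)/(-q^2 + 3*q + 4)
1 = 1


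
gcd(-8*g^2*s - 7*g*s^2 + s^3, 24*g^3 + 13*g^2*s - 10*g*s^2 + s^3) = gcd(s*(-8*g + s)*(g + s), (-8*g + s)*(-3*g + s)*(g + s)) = -8*g^2 - 7*g*s + s^2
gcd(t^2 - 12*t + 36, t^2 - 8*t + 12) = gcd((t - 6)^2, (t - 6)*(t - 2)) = t - 6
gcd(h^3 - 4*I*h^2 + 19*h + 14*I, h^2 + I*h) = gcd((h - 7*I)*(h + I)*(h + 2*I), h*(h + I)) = h + I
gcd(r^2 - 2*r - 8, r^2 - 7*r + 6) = 1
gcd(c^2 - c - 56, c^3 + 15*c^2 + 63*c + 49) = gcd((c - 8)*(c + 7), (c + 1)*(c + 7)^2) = c + 7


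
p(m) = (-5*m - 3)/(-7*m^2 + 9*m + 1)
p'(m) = (-5*m - 3)*(14*m - 9)/(-7*m^2 + 9*m + 1)^2 - 5/(-7*m^2 + 9*m + 1) = (-35*m^2 - 42*m + 22)/(49*m^4 - 126*m^3 + 67*m^2 + 18*m + 1)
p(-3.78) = -0.12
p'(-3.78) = -0.02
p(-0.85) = -0.11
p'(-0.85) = 0.24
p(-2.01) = -0.16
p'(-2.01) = -0.02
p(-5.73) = -0.09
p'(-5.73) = -0.01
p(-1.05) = -0.14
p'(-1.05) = 0.11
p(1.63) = 3.81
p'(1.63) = -16.26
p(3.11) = 0.48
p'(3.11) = -0.30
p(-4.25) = -0.11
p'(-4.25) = -0.02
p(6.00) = 0.17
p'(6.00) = -0.04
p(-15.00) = -0.04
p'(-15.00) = 0.00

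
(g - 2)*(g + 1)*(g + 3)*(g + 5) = g^4 + 7*g^3 + 5*g^2 - 31*g - 30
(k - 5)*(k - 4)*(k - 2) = k^3 - 11*k^2 + 38*k - 40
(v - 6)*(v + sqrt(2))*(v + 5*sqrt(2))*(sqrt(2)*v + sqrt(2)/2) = sqrt(2)*v^4 - 11*sqrt(2)*v^3/2 + 12*v^3 - 66*v^2 + 7*sqrt(2)*v^2 - 55*sqrt(2)*v - 36*v - 30*sqrt(2)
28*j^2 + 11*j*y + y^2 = (4*j + y)*(7*j + y)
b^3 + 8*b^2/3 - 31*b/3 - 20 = (b - 3)*(b + 5/3)*(b + 4)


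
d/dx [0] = 0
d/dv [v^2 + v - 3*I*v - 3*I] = 2*v + 1 - 3*I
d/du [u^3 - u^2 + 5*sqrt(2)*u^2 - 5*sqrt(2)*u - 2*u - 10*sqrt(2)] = 3*u^2 - 2*u + 10*sqrt(2)*u - 5*sqrt(2) - 2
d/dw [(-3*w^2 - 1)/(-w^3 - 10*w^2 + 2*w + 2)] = (-3*w^4 - 9*w^2 - 32*w + 2)/(w^6 + 20*w^5 + 96*w^4 - 44*w^3 - 36*w^2 + 8*w + 4)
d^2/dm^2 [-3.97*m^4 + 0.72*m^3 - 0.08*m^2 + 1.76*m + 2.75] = -47.64*m^2 + 4.32*m - 0.16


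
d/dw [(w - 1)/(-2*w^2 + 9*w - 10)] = (-2*w^2 + 9*w + (w - 1)*(4*w - 9) - 10)/(2*w^2 - 9*w + 10)^2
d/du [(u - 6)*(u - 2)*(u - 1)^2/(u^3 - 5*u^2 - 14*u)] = (u^6 - 10*u^5 - 21*u^4 + 344*u^3 - 602*u^2 + 120*u + 168)/(u^2*(u^4 - 10*u^3 - 3*u^2 + 140*u + 196))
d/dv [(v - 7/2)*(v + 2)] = 2*v - 3/2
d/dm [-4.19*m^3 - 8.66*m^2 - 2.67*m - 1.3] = -12.57*m^2 - 17.32*m - 2.67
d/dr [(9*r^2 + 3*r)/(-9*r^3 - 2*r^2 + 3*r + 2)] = 3*(27*r^4 + 18*r^3 + 11*r^2 + 12*r + 2)/(81*r^6 + 36*r^5 - 50*r^4 - 48*r^3 + r^2 + 12*r + 4)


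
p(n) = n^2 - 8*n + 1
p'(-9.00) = -26.00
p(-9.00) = 154.00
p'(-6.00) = -20.00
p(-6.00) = 85.00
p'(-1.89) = -11.78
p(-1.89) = 19.69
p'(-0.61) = -9.22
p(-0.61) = 6.25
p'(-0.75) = -9.50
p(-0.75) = 7.56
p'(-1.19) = -10.38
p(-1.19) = 11.94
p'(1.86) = -4.28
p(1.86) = -10.42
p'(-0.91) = -9.82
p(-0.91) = 9.11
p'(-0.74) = -9.48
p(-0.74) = 7.47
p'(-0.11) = -8.22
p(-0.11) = 1.89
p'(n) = 2*n - 8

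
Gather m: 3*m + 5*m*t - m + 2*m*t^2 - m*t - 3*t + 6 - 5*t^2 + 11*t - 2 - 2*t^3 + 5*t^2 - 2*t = m*(2*t^2 + 4*t + 2) - 2*t^3 + 6*t + 4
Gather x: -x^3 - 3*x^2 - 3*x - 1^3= -x^3 - 3*x^2 - 3*x - 1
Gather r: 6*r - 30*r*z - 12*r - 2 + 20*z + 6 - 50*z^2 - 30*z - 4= r*(-30*z - 6) - 50*z^2 - 10*z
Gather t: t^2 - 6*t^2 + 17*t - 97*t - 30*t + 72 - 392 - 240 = -5*t^2 - 110*t - 560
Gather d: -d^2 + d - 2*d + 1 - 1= -d^2 - d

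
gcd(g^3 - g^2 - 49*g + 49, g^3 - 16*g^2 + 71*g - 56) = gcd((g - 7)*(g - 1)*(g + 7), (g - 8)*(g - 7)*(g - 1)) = g^2 - 8*g + 7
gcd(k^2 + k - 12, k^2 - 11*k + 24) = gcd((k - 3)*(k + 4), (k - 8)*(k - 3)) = k - 3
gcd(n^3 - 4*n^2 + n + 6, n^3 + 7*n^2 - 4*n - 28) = n - 2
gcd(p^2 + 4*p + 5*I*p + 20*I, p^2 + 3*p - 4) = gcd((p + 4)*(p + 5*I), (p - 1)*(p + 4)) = p + 4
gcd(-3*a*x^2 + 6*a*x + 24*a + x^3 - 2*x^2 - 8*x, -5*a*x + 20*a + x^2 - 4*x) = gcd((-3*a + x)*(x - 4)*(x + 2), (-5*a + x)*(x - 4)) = x - 4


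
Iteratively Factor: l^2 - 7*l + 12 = (l - 3)*(l - 4)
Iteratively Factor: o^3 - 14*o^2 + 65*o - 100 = (o - 5)*(o^2 - 9*o + 20) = (o - 5)*(o - 4)*(o - 5)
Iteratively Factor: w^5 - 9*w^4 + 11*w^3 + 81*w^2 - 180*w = (w)*(w^4 - 9*w^3 + 11*w^2 + 81*w - 180) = w*(w + 3)*(w^3 - 12*w^2 + 47*w - 60) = w*(w - 3)*(w + 3)*(w^2 - 9*w + 20) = w*(w - 4)*(w - 3)*(w + 3)*(w - 5)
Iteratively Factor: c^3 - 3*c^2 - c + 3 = (c - 3)*(c^2 - 1) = (c - 3)*(c + 1)*(c - 1)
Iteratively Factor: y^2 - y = (y - 1)*(y)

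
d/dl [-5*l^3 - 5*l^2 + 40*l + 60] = -15*l^2 - 10*l + 40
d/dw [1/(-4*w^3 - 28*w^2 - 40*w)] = (3*w^2 + 14*w + 10)/(4*w^2*(w^2 + 7*w + 10)^2)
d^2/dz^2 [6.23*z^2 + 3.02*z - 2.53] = 12.4600000000000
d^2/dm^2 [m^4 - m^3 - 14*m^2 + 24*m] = 12*m^2 - 6*m - 28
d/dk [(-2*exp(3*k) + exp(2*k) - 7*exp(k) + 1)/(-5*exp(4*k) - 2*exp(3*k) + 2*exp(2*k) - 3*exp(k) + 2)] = (-10*exp(6*k) + 10*exp(5*k) - 107*exp(4*k) + 4*exp(3*k) + 5*exp(2*k) - 11)*exp(k)/(25*exp(8*k) + 20*exp(7*k) - 16*exp(6*k) + 22*exp(5*k) - 4*exp(4*k) - 20*exp(3*k) + 17*exp(2*k) - 12*exp(k) + 4)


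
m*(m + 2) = m^2 + 2*m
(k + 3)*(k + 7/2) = k^2 + 13*k/2 + 21/2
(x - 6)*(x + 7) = x^2 + x - 42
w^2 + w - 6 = (w - 2)*(w + 3)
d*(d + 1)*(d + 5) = d^3 + 6*d^2 + 5*d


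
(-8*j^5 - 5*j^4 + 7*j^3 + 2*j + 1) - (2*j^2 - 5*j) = -8*j^5 - 5*j^4 + 7*j^3 - 2*j^2 + 7*j + 1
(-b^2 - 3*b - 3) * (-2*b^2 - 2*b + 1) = 2*b^4 + 8*b^3 + 11*b^2 + 3*b - 3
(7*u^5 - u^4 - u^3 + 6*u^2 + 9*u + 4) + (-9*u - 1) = 7*u^5 - u^4 - u^3 + 6*u^2 + 3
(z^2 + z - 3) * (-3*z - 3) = -3*z^3 - 6*z^2 + 6*z + 9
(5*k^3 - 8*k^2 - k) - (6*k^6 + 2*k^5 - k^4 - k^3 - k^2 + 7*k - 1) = -6*k^6 - 2*k^5 + k^4 + 6*k^3 - 7*k^2 - 8*k + 1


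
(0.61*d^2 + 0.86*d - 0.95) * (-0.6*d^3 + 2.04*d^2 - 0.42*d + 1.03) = -0.366*d^5 + 0.7284*d^4 + 2.0682*d^3 - 1.6709*d^2 + 1.2848*d - 0.9785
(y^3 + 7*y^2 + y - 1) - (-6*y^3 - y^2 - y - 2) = 7*y^3 + 8*y^2 + 2*y + 1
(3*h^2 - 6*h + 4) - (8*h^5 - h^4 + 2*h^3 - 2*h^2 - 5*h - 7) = -8*h^5 + h^4 - 2*h^3 + 5*h^2 - h + 11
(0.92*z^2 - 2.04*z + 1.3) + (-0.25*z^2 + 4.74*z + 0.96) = 0.67*z^2 + 2.7*z + 2.26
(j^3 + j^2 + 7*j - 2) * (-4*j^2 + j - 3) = -4*j^5 - 3*j^4 - 30*j^3 + 12*j^2 - 23*j + 6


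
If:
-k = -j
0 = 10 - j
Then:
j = 10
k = 10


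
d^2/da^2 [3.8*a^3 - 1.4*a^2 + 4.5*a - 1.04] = 22.8*a - 2.8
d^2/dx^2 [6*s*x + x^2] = 2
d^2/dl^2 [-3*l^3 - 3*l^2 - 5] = -18*l - 6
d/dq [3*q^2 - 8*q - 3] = 6*q - 8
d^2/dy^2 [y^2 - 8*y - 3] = 2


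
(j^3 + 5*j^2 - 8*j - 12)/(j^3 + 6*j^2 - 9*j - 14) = (j + 6)/(j + 7)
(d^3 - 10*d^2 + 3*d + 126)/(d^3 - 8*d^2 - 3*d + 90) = (d - 7)/(d - 5)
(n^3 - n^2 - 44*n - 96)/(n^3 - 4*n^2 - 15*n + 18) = (n^2 - 4*n - 32)/(n^2 - 7*n + 6)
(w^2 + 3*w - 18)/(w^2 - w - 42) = (w - 3)/(w - 7)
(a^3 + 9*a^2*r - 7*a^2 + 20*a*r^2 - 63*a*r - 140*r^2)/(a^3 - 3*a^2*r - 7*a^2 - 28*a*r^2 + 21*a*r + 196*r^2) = (-a - 5*r)/(-a + 7*r)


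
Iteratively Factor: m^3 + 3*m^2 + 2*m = (m + 1)*(m^2 + 2*m) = m*(m + 1)*(m + 2)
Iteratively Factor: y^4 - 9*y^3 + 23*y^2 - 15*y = (y)*(y^3 - 9*y^2 + 23*y - 15) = y*(y - 1)*(y^2 - 8*y + 15) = y*(y - 3)*(y - 1)*(y - 5)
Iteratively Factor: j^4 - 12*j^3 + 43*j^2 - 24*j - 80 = (j - 4)*(j^3 - 8*j^2 + 11*j + 20) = (j - 5)*(j - 4)*(j^2 - 3*j - 4) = (j - 5)*(j - 4)^2*(j + 1)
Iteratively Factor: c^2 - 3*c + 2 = (c - 2)*(c - 1)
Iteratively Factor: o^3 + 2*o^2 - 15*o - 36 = (o + 3)*(o^2 - o - 12) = (o - 4)*(o + 3)*(o + 3)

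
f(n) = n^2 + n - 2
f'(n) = 2*n + 1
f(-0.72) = -2.20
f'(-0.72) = -0.44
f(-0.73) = -2.20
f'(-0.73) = -0.46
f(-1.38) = -1.48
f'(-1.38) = -1.76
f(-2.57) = 2.03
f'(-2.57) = -4.14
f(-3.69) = 7.93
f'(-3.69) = -6.38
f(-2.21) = 0.67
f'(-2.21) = -3.42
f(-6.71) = 36.31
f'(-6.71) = -12.42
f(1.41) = 1.40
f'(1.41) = 3.82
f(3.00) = 10.00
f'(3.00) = 7.00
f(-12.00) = 130.00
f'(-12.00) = -23.00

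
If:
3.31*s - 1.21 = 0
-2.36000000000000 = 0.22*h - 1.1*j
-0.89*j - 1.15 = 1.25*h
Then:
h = -2.14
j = 1.72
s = 0.37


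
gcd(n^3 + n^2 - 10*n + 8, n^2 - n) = n - 1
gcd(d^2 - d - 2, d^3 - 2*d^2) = d - 2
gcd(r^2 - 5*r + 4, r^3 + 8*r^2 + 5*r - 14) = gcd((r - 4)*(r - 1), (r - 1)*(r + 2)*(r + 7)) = r - 1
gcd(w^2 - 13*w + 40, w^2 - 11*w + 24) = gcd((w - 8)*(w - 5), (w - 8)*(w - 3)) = w - 8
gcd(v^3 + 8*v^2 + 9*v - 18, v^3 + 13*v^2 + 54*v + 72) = v^2 + 9*v + 18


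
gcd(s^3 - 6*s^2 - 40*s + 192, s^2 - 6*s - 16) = s - 8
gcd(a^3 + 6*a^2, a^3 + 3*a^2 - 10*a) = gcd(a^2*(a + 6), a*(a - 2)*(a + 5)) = a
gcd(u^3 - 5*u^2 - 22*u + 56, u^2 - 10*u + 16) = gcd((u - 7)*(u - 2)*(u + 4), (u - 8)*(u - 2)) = u - 2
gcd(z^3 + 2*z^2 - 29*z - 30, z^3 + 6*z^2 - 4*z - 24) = z + 6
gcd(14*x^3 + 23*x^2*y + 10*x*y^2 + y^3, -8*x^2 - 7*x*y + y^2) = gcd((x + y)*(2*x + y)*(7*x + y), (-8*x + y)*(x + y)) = x + y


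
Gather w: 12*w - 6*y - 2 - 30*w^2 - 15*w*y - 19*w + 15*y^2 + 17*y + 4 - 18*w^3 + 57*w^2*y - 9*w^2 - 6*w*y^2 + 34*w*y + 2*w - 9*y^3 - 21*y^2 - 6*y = -18*w^3 + w^2*(57*y - 39) + w*(-6*y^2 + 19*y - 5) - 9*y^3 - 6*y^2 + 5*y + 2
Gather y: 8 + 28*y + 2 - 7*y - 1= 21*y + 9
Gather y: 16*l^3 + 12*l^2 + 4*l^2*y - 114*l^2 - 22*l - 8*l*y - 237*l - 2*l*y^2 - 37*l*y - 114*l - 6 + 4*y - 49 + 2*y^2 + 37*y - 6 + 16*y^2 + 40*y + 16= 16*l^3 - 102*l^2 - 373*l + y^2*(18 - 2*l) + y*(4*l^2 - 45*l + 81) - 45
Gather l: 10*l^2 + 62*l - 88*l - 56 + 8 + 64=10*l^2 - 26*l + 16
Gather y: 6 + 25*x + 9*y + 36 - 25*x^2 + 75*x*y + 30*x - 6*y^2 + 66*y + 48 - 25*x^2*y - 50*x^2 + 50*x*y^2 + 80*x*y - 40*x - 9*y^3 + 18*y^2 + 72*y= -75*x^2 + 15*x - 9*y^3 + y^2*(50*x + 12) + y*(-25*x^2 + 155*x + 147) + 90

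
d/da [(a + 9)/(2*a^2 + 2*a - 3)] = (2*a^2 + 2*a - 2*(a + 9)*(2*a + 1) - 3)/(2*a^2 + 2*a - 3)^2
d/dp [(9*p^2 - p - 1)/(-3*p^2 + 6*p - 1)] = (51*p^2 - 24*p + 7)/(9*p^4 - 36*p^3 + 42*p^2 - 12*p + 1)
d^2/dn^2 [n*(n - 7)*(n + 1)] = 6*n - 12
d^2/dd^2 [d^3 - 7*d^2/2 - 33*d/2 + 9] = 6*d - 7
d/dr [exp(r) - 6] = exp(r)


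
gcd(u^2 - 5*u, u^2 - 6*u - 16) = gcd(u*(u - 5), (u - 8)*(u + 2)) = 1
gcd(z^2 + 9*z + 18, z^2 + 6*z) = z + 6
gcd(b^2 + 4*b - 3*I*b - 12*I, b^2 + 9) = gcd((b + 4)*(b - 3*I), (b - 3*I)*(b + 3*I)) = b - 3*I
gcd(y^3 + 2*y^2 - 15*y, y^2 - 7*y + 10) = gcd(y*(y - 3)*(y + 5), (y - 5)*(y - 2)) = 1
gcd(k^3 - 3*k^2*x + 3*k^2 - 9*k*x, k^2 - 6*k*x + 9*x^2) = -k + 3*x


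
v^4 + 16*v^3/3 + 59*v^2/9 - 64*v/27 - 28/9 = (v - 2/3)*(v + 2/3)*(v + 7/3)*(v + 3)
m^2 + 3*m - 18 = (m - 3)*(m + 6)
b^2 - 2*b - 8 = (b - 4)*(b + 2)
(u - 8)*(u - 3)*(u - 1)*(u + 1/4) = u^4 - 47*u^3/4 + 32*u^2 - 61*u/4 - 6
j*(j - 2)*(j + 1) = j^3 - j^2 - 2*j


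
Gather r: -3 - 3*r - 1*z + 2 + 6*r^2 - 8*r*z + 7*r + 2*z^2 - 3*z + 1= 6*r^2 + r*(4 - 8*z) + 2*z^2 - 4*z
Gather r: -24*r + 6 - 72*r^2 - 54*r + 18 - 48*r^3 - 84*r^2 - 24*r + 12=-48*r^3 - 156*r^2 - 102*r + 36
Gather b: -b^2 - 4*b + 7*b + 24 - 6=-b^2 + 3*b + 18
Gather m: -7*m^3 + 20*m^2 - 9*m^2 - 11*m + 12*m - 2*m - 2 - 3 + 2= -7*m^3 + 11*m^2 - m - 3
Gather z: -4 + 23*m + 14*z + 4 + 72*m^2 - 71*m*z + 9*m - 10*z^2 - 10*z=72*m^2 + 32*m - 10*z^2 + z*(4 - 71*m)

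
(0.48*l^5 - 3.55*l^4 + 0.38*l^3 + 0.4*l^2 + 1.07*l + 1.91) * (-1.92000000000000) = -0.9216*l^5 + 6.816*l^4 - 0.7296*l^3 - 0.768*l^2 - 2.0544*l - 3.6672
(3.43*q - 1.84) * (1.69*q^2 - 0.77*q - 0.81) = 5.7967*q^3 - 5.7507*q^2 - 1.3615*q + 1.4904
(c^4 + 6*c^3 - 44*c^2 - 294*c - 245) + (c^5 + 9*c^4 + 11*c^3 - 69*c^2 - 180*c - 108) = c^5 + 10*c^4 + 17*c^3 - 113*c^2 - 474*c - 353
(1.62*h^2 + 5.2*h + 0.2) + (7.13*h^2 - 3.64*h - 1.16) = 8.75*h^2 + 1.56*h - 0.96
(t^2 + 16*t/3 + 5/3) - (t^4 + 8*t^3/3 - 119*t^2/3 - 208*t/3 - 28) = -t^4 - 8*t^3/3 + 122*t^2/3 + 224*t/3 + 89/3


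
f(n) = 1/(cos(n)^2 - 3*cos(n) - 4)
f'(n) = (2*sin(n)*cos(n) - 3*sin(n))/(cos(n)^2 - 3*cos(n) - 4)^2 = (2*cos(n) - 3)*sin(n)/(sin(n)^2 + 3*cos(n) + 3)^2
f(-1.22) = -0.20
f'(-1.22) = 0.09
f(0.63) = -0.17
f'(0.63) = -0.02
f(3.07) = -78.11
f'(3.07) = -2180.14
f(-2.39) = -0.78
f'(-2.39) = 1.88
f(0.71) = -0.18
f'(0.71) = -0.03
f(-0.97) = -0.19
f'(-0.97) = 0.05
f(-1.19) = -0.20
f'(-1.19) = 0.08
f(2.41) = -0.82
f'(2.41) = -2.03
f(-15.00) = -0.87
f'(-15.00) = 2.25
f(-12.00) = -0.17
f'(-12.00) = -0.02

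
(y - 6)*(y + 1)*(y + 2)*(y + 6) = y^4 + 3*y^3 - 34*y^2 - 108*y - 72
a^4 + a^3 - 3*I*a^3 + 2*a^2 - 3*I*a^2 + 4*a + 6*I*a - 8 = (a - 1)*(a + 2)*(a - 4*I)*(a + I)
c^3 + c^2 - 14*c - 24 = (c - 4)*(c + 2)*(c + 3)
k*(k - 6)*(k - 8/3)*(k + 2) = k^4 - 20*k^3/3 - 4*k^2/3 + 32*k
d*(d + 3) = d^2 + 3*d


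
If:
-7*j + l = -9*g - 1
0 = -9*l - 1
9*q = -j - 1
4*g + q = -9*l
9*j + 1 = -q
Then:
No Solution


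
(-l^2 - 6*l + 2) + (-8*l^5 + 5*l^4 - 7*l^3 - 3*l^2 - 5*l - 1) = -8*l^5 + 5*l^4 - 7*l^3 - 4*l^2 - 11*l + 1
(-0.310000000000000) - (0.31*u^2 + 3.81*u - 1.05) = -0.31*u^2 - 3.81*u + 0.74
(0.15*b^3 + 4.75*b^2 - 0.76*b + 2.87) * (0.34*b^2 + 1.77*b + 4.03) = 0.051*b^5 + 1.8805*b^4 + 8.7536*b^3 + 18.7731*b^2 + 2.0171*b + 11.5661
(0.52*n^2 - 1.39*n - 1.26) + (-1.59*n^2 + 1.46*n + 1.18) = -1.07*n^2 + 0.0700000000000001*n - 0.0800000000000001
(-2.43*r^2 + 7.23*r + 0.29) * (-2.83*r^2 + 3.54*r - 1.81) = 6.8769*r^4 - 29.0631*r^3 + 29.1718*r^2 - 12.0597*r - 0.5249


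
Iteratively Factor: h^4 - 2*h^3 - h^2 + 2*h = (h + 1)*(h^3 - 3*h^2 + 2*h) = h*(h + 1)*(h^2 - 3*h + 2) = h*(h - 2)*(h + 1)*(h - 1)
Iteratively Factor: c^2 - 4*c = (c)*(c - 4)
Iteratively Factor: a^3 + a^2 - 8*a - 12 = (a + 2)*(a^2 - a - 6) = (a + 2)^2*(a - 3)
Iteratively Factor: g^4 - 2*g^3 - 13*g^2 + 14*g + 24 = (g - 4)*(g^3 + 2*g^2 - 5*g - 6) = (g - 4)*(g + 1)*(g^2 + g - 6) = (g - 4)*(g + 1)*(g + 3)*(g - 2)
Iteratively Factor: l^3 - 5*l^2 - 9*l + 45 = (l + 3)*(l^2 - 8*l + 15) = (l - 5)*(l + 3)*(l - 3)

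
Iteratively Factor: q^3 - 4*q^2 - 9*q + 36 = (q - 3)*(q^2 - q - 12) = (q - 4)*(q - 3)*(q + 3)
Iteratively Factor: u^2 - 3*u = (u - 3)*(u)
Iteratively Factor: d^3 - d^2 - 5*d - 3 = (d - 3)*(d^2 + 2*d + 1) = (d - 3)*(d + 1)*(d + 1)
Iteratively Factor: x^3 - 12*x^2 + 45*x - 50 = (x - 5)*(x^2 - 7*x + 10) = (x - 5)^2*(x - 2)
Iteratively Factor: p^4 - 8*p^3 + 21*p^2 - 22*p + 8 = (p - 2)*(p^3 - 6*p^2 + 9*p - 4) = (p - 2)*(p - 1)*(p^2 - 5*p + 4) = (p - 4)*(p - 2)*(p - 1)*(p - 1)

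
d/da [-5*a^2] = -10*a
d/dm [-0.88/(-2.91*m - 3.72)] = -2.5608/(2.91*m + 3.72)^2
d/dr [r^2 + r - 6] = 2*r + 1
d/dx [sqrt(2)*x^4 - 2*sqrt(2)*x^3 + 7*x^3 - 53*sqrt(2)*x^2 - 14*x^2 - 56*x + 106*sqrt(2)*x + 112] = 4*sqrt(2)*x^3 - 6*sqrt(2)*x^2 + 21*x^2 - 106*sqrt(2)*x - 28*x - 56 + 106*sqrt(2)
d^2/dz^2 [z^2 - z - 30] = 2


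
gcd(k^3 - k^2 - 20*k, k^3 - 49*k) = k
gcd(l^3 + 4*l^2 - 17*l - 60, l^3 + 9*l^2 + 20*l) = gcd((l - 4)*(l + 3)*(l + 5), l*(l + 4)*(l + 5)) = l + 5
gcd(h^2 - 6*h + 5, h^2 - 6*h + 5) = h^2 - 6*h + 5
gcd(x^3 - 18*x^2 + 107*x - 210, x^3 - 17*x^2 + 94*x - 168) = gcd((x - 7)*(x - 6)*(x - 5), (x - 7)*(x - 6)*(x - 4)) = x^2 - 13*x + 42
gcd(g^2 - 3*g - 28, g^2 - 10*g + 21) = g - 7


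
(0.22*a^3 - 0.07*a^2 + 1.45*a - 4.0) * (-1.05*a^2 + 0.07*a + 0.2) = -0.231*a^5 + 0.0889*a^4 - 1.4834*a^3 + 4.2875*a^2 + 0.00999999999999995*a - 0.8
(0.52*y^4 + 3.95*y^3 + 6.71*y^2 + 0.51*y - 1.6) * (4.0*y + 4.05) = 2.08*y^5 + 17.906*y^4 + 42.8375*y^3 + 29.2155*y^2 - 4.3345*y - 6.48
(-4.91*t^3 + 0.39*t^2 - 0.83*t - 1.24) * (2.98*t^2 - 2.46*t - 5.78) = -14.6318*t^5 + 13.2408*t^4 + 24.947*t^3 - 3.9076*t^2 + 7.8478*t + 7.1672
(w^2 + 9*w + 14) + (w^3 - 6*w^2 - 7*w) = w^3 - 5*w^2 + 2*w + 14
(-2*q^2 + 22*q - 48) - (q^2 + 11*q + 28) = -3*q^2 + 11*q - 76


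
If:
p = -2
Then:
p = -2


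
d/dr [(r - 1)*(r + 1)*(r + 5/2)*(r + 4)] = 4*r^3 + 39*r^2/2 + 18*r - 13/2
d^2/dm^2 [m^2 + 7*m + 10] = 2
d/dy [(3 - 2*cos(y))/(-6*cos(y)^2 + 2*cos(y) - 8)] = (6*cos(y)^2 - 18*cos(y) - 5)*sin(y)/(2*(3*sin(y)^2 + cos(y) - 7)^2)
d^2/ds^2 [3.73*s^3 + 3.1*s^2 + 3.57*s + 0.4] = 22.38*s + 6.2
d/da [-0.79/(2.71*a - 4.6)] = 2.1409/(2.71*a - 4.6)^2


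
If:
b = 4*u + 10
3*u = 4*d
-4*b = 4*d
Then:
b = 30/19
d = -30/19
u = -40/19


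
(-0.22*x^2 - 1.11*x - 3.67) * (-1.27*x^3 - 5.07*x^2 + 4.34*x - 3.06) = 0.2794*x^5 + 2.5251*x^4 + 9.3338*x^3 + 14.4627*x^2 - 12.5312*x + 11.2302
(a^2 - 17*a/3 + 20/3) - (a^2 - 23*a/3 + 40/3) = 2*a - 20/3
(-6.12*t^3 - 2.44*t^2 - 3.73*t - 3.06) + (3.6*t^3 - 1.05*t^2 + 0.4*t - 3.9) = -2.52*t^3 - 3.49*t^2 - 3.33*t - 6.96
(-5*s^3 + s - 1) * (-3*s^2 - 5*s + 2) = 15*s^5 + 25*s^4 - 13*s^3 - 2*s^2 + 7*s - 2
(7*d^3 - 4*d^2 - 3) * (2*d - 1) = 14*d^4 - 15*d^3 + 4*d^2 - 6*d + 3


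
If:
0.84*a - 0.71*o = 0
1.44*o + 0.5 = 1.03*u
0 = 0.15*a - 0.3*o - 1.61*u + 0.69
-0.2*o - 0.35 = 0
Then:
No Solution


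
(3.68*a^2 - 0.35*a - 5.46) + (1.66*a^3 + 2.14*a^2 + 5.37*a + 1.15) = 1.66*a^3 + 5.82*a^2 + 5.02*a - 4.31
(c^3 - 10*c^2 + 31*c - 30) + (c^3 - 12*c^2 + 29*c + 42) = 2*c^3 - 22*c^2 + 60*c + 12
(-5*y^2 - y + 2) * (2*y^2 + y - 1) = -10*y^4 - 7*y^3 + 8*y^2 + 3*y - 2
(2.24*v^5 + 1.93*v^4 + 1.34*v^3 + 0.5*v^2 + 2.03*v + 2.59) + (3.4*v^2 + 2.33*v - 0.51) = 2.24*v^5 + 1.93*v^4 + 1.34*v^3 + 3.9*v^2 + 4.36*v + 2.08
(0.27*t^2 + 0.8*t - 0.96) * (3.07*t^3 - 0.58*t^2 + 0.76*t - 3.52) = 0.8289*t^5 + 2.2994*t^4 - 3.206*t^3 + 0.2144*t^2 - 3.5456*t + 3.3792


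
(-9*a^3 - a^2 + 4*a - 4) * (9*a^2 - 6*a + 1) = -81*a^5 + 45*a^4 + 33*a^3 - 61*a^2 + 28*a - 4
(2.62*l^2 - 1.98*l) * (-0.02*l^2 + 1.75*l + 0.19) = -0.0524*l^4 + 4.6246*l^3 - 2.9672*l^2 - 0.3762*l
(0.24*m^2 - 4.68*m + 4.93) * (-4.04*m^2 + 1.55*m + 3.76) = -0.9696*m^4 + 19.2792*m^3 - 26.2688*m^2 - 9.9553*m + 18.5368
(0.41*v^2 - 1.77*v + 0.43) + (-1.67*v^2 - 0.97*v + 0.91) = -1.26*v^2 - 2.74*v + 1.34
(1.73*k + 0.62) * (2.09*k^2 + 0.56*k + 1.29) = 3.6157*k^3 + 2.2646*k^2 + 2.5789*k + 0.7998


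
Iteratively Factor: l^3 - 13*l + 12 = (l - 3)*(l^2 + 3*l - 4) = (l - 3)*(l - 1)*(l + 4)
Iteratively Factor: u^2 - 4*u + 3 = (u - 1)*(u - 3)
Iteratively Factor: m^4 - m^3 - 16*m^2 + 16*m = (m - 1)*(m^3 - 16*m) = (m - 4)*(m - 1)*(m^2 + 4*m) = m*(m - 4)*(m - 1)*(m + 4)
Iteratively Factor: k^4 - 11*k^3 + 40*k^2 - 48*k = (k - 4)*(k^3 - 7*k^2 + 12*k) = (k - 4)^2*(k^2 - 3*k) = k*(k - 4)^2*(k - 3)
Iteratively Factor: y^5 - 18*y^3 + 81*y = (y)*(y^4 - 18*y^2 + 81) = y*(y + 3)*(y^3 - 3*y^2 - 9*y + 27) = y*(y + 3)^2*(y^2 - 6*y + 9) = y*(y - 3)*(y + 3)^2*(y - 3)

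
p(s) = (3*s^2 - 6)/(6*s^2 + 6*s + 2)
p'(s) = 6*s/(6*s^2 + 6*s + 2) + (-12*s - 6)*(3*s^2 - 6)/(6*s^2 + 6*s + 2)^2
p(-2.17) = 0.47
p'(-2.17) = -0.21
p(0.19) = -1.76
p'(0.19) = 4.67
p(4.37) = 0.36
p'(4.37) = 0.04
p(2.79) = 0.27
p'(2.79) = 0.10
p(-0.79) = -4.11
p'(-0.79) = -18.95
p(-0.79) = -4.11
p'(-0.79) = -18.95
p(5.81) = 0.40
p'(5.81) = 0.02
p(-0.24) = -6.43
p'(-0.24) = 20.58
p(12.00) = 0.45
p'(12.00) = 0.00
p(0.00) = -3.00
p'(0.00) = 9.00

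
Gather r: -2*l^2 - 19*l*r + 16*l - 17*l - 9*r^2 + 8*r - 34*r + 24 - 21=-2*l^2 - l - 9*r^2 + r*(-19*l - 26) + 3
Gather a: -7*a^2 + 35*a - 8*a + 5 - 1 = -7*a^2 + 27*a + 4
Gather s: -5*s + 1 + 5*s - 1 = 0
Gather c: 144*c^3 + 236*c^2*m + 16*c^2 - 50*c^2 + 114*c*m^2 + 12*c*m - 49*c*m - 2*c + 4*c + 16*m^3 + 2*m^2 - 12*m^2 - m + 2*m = 144*c^3 + c^2*(236*m - 34) + c*(114*m^2 - 37*m + 2) + 16*m^3 - 10*m^2 + m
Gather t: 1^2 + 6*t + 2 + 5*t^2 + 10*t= 5*t^2 + 16*t + 3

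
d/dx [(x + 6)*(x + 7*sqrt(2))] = 2*x + 6 + 7*sqrt(2)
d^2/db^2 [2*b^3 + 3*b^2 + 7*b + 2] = 12*b + 6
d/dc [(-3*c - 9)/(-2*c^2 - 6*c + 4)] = 3*(c^2 + 3*c - (c + 3)*(2*c + 3) - 2)/(2*(c^2 + 3*c - 2)^2)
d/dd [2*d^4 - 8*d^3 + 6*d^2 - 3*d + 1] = 8*d^3 - 24*d^2 + 12*d - 3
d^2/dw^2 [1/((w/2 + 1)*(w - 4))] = 4*((w - 4)^2 + (w - 4)*(w + 2) + (w + 2)^2)/((w - 4)^3*(w + 2)^3)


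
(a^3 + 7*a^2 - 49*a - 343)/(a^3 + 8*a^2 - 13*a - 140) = (a^2 - 49)/(a^2 + a - 20)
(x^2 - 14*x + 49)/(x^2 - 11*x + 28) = (x - 7)/(x - 4)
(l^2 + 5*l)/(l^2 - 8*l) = (l + 5)/(l - 8)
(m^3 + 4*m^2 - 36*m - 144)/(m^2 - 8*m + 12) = (m^2 + 10*m + 24)/(m - 2)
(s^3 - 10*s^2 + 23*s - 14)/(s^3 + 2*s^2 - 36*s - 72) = (s^3 - 10*s^2 + 23*s - 14)/(s^3 + 2*s^2 - 36*s - 72)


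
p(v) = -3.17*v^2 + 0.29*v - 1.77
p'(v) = 0.29 - 6.34*v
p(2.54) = -21.48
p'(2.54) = -15.81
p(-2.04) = -15.55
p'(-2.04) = 13.22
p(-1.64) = -10.77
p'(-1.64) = 10.69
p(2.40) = -19.33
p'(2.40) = -14.93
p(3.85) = -47.64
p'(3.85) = -24.12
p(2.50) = -20.86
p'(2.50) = -15.56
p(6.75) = -144.25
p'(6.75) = -42.50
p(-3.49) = -41.39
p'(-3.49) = 22.42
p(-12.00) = -461.73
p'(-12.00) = 76.37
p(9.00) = -255.93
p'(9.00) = -56.77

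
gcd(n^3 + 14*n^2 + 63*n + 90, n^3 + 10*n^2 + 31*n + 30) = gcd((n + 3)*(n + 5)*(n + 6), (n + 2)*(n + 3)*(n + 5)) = n^2 + 8*n + 15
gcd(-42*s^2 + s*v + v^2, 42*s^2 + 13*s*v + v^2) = 7*s + v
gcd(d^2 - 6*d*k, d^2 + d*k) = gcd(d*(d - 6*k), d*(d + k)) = d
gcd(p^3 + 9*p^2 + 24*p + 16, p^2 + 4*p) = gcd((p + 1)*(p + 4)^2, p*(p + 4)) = p + 4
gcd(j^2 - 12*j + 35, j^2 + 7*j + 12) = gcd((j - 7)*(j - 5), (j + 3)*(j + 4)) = 1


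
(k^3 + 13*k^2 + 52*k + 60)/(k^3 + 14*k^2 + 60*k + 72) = (k + 5)/(k + 6)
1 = 1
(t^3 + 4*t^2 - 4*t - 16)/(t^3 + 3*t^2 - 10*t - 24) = (t - 2)/(t - 3)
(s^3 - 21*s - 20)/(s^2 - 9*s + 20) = (s^2 + 5*s + 4)/(s - 4)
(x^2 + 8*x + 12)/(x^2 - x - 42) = (x + 2)/(x - 7)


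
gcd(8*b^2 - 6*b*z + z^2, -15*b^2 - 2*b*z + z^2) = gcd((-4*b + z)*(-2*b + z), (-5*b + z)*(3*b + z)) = 1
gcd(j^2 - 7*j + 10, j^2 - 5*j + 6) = j - 2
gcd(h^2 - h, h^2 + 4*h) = h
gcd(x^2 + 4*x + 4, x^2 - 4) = x + 2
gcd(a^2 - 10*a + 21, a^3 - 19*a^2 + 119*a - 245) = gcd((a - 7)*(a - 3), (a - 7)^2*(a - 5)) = a - 7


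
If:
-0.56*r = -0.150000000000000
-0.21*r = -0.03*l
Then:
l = 1.88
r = 0.27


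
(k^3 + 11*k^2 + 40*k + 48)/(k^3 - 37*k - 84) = (k + 4)/(k - 7)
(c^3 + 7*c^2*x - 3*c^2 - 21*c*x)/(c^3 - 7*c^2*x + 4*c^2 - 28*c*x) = (c^2 + 7*c*x - 3*c - 21*x)/(c^2 - 7*c*x + 4*c - 28*x)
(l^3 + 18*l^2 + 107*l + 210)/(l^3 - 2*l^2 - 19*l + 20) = (l^3 + 18*l^2 + 107*l + 210)/(l^3 - 2*l^2 - 19*l + 20)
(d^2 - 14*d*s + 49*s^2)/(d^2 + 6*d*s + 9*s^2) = (d^2 - 14*d*s + 49*s^2)/(d^2 + 6*d*s + 9*s^2)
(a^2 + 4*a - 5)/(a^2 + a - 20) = (a - 1)/(a - 4)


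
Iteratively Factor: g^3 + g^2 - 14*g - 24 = (g + 2)*(g^2 - g - 12) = (g + 2)*(g + 3)*(g - 4)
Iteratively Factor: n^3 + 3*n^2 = (n + 3)*(n^2) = n*(n + 3)*(n)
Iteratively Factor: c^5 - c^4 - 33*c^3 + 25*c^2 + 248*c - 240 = (c - 5)*(c^4 + 4*c^3 - 13*c^2 - 40*c + 48) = (c - 5)*(c - 1)*(c^3 + 5*c^2 - 8*c - 48) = (c - 5)*(c - 1)*(c + 4)*(c^2 + c - 12) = (c - 5)*(c - 3)*(c - 1)*(c + 4)*(c + 4)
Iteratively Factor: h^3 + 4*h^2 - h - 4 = (h + 4)*(h^2 - 1) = (h - 1)*(h + 4)*(h + 1)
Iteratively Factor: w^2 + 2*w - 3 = (w - 1)*(w + 3)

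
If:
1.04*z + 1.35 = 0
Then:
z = -1.30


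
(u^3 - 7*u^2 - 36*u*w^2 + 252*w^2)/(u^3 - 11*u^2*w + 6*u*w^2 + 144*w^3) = (u^2 + 6*u*w - 7*u - 42*w)/(u^2 - 5*u*w - 24*w^2)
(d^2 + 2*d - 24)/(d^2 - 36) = (d - 4)/(d - 6)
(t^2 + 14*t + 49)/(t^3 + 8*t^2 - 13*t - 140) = (t + 7)/(t^2 + t - 20)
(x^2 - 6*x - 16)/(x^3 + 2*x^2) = (x - 8)/x^2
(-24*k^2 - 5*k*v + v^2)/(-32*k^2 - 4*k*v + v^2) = (3*k + v)/(4*k + v)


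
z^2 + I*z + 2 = (z - I)*(z + 2*I)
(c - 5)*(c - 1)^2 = c^3 - 7*c^2 + 11*c - 5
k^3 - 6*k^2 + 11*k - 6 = (k - 3)*(k - 2)*(k - 1)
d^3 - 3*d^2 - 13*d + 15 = (d - 5)*(d - 1)*(d + 3)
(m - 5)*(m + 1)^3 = m^4 - 2*m^3 - 12*m^2 - 14*m - 5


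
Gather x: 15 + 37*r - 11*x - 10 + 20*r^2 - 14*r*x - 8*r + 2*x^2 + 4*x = 20*r^2 + 29*r + 2*x^2 + x*(-14*r - 7) + 5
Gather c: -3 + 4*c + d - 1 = 4*c + d - 4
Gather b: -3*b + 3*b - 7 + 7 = 0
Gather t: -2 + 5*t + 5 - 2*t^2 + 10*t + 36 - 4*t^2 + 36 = -6*t^2 + 15*t + 75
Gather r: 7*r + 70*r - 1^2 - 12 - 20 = 77*r - 33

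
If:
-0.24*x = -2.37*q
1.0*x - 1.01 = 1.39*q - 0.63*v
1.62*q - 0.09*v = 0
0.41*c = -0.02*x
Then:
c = -0.02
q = 0.05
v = 0.92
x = 0.50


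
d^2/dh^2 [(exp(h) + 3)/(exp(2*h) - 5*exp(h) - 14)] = (exp(4*h) + 17*exp(3*h) + 39*exp(2*h) + 173*exp(h) - 14)*exp(h)/(exp(6*h) - 15*exp(5*h) + 33*exp(4*h) + 295*exp(3*h) - 462*exp(2*h) - 2940*exp(h) - 2744)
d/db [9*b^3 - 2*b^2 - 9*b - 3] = 27*b^2 - 4*b - 9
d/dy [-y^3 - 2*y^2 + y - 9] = -3*y^2 - 4*y + 1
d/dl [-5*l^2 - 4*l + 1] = -10*l - 4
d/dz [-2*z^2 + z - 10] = 1 - 4*z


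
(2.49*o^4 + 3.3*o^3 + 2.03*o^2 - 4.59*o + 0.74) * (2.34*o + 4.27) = 5.8266*o^5 + 18.3543*o^4 + 18.8412*o^3 - 2.0725*o^2 - 17.8677*o + 3.1598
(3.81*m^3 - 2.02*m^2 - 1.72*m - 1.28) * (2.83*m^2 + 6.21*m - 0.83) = 10.7823*m^5 + 17.9435*m^4 - 20.5741*m^3 - 12.627*m^2 - 6.5212*m + 1.0624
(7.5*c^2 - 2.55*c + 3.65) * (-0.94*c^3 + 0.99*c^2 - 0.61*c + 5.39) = -7.05*c^5 + 9.822*c^4 - 10.5305*c^3 + 45.594*c^2 - 15.971*c + 19.6735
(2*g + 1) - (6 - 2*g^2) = 2*g^2 + 2*g - 5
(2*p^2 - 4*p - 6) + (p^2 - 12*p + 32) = 3*p^2 - 16*p + 26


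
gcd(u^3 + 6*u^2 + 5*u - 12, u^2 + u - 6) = u + 3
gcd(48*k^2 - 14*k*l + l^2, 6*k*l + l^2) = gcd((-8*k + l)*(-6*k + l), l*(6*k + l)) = 1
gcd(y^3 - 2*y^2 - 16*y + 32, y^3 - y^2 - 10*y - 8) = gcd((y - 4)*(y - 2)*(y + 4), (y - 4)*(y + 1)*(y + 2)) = y - 4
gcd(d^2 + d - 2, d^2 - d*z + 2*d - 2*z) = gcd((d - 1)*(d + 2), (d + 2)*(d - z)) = d + 2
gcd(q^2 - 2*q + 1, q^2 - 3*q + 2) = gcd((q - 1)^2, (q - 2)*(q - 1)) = q - 1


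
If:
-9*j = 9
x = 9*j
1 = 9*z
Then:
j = -1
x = -9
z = 1/9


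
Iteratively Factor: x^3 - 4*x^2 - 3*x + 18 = (x - 3)*(x^2 - x - 6) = (x - 3)*(x + 2)*(x - 3)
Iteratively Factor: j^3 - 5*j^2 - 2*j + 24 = (j + 2)*(j^2 - 7*j + 12) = (j - 4)*(j + 2)*(j - 3)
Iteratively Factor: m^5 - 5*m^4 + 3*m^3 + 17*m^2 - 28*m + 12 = (m - 1)*(m^4 - 4*m^3 - m^2 + 16*m - 12) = (m - 2)*(m - 1)*(m^3 - 2*m^2 - 5*m + 6) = (m - 2)*(m - 1)^2*(m^2 - m - 6) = (m - 3)*(m - 2)*(m - 1)^2*(m + 2)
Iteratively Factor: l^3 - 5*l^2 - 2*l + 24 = (l + 2)*(l^2 - 7*l + 12) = (l - 3)*(l + 2)*(l - 4)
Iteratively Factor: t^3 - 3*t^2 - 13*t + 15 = (t - 5)*(t^2 + 2*t - 3) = (t - 5)*(t + 3)*(t - 1)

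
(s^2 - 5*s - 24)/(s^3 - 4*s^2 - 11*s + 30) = (s - 8)/(s^2 - 7*s + 10)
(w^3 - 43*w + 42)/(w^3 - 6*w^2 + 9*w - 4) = (w^2 + w - 42)/(w^2 - 5*w + 4)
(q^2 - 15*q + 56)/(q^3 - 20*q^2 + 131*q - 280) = 1/(q - 5)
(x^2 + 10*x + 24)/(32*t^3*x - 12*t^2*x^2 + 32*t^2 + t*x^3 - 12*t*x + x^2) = (x^2 + 10*x + 24)/(32*t^3*x - 12*t^2*x^2 + 32*t^2 + t*x^3 - 12*t*x + x^2)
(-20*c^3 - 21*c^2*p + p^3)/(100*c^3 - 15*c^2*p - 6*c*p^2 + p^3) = (c + p)/(-5*c + p)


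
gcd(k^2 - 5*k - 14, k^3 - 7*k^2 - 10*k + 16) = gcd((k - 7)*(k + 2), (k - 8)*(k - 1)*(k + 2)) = k + 2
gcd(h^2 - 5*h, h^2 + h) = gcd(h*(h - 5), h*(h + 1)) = h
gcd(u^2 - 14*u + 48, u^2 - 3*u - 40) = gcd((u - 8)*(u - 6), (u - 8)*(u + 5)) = u - 8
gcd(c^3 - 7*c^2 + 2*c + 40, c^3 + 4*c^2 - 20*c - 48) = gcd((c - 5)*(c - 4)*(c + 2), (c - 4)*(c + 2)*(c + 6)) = c^2 - 2*c - 8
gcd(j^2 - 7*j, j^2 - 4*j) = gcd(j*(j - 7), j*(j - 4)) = j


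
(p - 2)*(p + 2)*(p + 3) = p^3 + 3*p^2 - 4*p - 12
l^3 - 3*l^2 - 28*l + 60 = (l - 6)*(l - 2)*(l + 5)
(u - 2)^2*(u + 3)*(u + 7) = u^4 + 6*u^3 - 15*u^2 - 44*u + 84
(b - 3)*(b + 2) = b^2 - b - 6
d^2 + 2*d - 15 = (d - 3)*(d + 5)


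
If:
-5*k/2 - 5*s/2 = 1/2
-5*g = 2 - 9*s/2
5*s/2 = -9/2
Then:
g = -101/50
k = 8/5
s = -9/5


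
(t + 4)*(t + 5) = t^2 + 9*t + 20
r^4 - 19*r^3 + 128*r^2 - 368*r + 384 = (r - 8)*(r - 4)^2*(r - 3)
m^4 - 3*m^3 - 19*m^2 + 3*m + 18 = (m - 6)*(m - 1)*(m + 1)*(m + 3)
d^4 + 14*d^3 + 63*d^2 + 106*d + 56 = (d + 1)*(d + 2)*(d + 4)*(d + 7)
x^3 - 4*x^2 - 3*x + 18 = (x - 3)^2*(x + 2)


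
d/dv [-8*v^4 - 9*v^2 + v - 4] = -32*v^3 - 18*v + 1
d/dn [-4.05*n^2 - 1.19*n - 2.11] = -8.1*n - 1.19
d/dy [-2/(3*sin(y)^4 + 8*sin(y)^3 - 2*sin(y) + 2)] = 4*(6*sin(y)^3 + 12*sin(y)^2 - 1)*cos(y)/(3*sin(y)^4 + 8*sin(y)^3 - 2*sin(y) + 2)^2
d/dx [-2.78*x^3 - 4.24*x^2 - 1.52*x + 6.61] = -8.34*x^2 - 8.48*x - 1.52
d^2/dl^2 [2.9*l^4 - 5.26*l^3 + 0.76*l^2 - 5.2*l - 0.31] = 34.8*l^2 - 31.56*l + 1.52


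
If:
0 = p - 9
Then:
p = 9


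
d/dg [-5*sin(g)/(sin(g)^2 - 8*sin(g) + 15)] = 5*(sin(g)^2 - 15)*cos(g)/((sin(g) - 5)^2*(sin(g) - 3)^2)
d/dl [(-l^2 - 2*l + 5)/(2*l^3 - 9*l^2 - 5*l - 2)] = (2*l^4 + 8*l^3 - 43*l^2 + 94*l + 29)/(4*l^6 - 36*l^5 + 61*l^4 + 82*l^3 + 61*l^2 + 20*l + 4)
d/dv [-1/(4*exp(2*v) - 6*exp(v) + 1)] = (8*exp(v) - 6)*exp(v)/(4*exp(2*v) - 6*exp(v) + 1)^2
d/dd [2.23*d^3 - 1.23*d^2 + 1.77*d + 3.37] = 6.69*d^2 - 2.46*d + 1.77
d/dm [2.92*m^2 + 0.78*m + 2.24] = 5.84*m + 0.78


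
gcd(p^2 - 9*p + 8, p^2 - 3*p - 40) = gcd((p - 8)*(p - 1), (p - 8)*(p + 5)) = p - 8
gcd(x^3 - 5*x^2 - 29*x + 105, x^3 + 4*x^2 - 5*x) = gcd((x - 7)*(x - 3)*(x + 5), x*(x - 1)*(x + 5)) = x + 5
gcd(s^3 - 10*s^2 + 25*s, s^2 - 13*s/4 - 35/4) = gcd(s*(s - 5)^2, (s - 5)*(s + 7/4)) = s - 5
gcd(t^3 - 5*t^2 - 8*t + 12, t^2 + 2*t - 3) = t - 1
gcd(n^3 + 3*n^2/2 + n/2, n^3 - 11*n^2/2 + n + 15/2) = n + 1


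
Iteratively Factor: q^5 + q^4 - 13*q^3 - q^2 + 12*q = (q + 1)*(q^4 - 13*q^2 + 12*q) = (q + 1)*(q + 4)*(q^3 - 4*q^2 + 3*q) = q*(q + 1)*(q + 4)*(q^2 - 4*q + 3) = q*(q - 1)*(q + 1)*(q + 4)*(q - 3)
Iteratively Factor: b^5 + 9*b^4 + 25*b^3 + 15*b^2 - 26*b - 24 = (b + 2)*(b^4 + 7*b^3 + 11*b^2 - 7*b - 12) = (b + 2)*(b + 3)*(b^3 + 4*b^2 - b - 4) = (b + 2)*(b + 3)*(b + 4)*(b^2 - 1) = (b - 1)*(b + 2)*(b + 3)*(b + 4)*(b + 1)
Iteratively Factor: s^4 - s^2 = (s + 1)*(s^3 - s^2) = s*(s + 1)*(s^2 - s) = s*(s - 1)*(s + 1)*(s)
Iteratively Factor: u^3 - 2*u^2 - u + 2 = (u + 1)*(u^2 - 3*u + 2) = (u - 1)*(u + 1)*(u - 2)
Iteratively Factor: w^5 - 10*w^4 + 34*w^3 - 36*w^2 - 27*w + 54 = (w - 3)*(w^4 - 7*w^3 + 13*w^2 + 3*w - 18) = (w - 3)*(w - 2)*(w^3 - 5*w^2 + 3*w + 9) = (w - 3)^2*(w - 2)*(w^2 - 2*w - 3) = (w - 3)^3*(w - 2)*(w + 1)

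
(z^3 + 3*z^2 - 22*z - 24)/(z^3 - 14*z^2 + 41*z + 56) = (z^2 + 2*z - 24)/(z^2 - 15*z + 56)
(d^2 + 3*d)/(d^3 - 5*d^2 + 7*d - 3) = d*(d + 3)/(d^3 - 5*d^2 + 7*d - 3)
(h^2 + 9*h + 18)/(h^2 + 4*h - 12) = (h + 3)/(h - 2)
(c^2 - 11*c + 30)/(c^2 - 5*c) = (c - 6)/c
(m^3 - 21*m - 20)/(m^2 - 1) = (m^2 - m - 20)/(m - 1)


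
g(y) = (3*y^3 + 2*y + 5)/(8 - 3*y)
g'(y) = (9*y^2 + 2)/(8 - 3*y) + 3*(3*y^3 + 2*y + 5)/(8 - 3*y)^2 = (-18*y^3 + 72*y^2 + 31)/(9*y^2 - 48*y + 64)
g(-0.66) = 0.28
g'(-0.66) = 0.68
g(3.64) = -53.76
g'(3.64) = 13.71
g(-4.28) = -11.46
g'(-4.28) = 6.36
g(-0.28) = 0.49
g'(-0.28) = 0.47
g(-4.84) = -15.31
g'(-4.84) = 7.41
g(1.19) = 2.81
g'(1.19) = 5.23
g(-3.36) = -6.39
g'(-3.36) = 4.67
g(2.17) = 26.84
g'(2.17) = 83.83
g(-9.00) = -62.86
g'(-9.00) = 15.50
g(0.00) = 0.62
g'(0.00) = 0.48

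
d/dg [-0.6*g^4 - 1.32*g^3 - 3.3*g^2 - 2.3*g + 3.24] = -2.4*g^3 - 3.96*g^2 - 6.6*g - 2.3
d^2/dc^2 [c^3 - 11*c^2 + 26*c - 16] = 6*c - 22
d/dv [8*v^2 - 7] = 16*v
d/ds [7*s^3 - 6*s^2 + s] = 21*s^2 - 12*s + 1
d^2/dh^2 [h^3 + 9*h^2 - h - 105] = 6*h + 18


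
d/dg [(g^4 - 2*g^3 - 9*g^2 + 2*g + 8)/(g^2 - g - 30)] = (2*g^5 - 5*g^4 - 116*g^3 + 187*g^2 + 524*g - 52)/(g^4 - 2*g^3 - 59*g^2 + 60*g + 900)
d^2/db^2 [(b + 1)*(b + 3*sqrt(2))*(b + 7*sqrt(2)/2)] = 6*b + 2 + 13*sqrt(2)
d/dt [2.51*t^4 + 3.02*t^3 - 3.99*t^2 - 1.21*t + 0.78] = 10.04*t^3 + 9.06*t^2 - 7.98*t - 1.21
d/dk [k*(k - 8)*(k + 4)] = 3*k^2 - 8*k - 32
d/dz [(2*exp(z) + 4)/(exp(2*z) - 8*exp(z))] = 2*(-exp(2*z) - 4*exp(z) + 16)*exp(-z)/(exp(2*z) - 16*exp(z) + 64)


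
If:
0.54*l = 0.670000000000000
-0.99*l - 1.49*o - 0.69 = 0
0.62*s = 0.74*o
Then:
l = 1.24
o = -1.29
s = -1.54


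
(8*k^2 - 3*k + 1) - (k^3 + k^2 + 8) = -k^3 + 7*k^2 - 3*k - 7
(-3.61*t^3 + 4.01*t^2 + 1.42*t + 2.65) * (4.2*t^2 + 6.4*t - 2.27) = -15.162*t^5 - 6.262*t^4 + 39.8227*t^3 + 11.1153*t^2 + 13.7366*t - 6.0155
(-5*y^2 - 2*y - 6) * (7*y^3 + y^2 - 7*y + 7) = -35*y^5 - 19*y^4 - 9*y^3 - 27*y^2 + 28*y - 42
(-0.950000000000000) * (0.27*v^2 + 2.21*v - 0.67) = -0.2565*v^2 - 2.0995*v + 0.6365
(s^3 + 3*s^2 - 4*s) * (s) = s^4 + 3*s^3 - 4*s^2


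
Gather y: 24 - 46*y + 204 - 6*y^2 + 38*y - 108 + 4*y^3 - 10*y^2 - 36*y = 4*y^3 - 16*y^2 - 44*y + 120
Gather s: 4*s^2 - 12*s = 4*s^2 - 12*s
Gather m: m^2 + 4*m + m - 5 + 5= m^2 + 5*m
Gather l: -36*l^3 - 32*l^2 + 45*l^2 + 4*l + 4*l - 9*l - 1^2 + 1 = -36*l^3 + 13*l^2 - l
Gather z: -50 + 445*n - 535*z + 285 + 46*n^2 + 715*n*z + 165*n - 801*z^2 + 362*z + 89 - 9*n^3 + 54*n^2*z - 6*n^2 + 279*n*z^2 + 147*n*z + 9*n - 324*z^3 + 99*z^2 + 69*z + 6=-9*n^3 + 40*n^2 + 619*n - 324*z^3 + z^2*(279*n - 702) + z*(54*n^2 + 862*n - 104) + 330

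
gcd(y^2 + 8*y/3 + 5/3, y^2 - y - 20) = 1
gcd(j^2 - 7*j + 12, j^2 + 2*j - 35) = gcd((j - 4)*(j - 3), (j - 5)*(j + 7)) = 1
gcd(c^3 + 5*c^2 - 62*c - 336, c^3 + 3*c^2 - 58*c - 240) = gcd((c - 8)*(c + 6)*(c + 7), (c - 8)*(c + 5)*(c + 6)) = c^2 - 2*c - 48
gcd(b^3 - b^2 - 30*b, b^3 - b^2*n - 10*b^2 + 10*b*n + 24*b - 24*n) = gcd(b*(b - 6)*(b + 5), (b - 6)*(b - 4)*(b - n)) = b - 6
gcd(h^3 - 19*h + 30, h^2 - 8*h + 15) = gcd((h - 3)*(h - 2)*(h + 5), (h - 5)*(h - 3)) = h - 3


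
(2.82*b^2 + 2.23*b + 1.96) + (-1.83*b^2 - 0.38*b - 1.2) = 0.99*b^2 + 1.85*b + 0.76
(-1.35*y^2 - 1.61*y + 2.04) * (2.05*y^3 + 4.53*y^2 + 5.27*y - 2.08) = -2.7675*y^5 - 9.416*y^4 - 10.2258*y^3 + 3.5645*y^2 + 14.0996*y - 4.2432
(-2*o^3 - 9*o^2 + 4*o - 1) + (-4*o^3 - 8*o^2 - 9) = -6*o^3 - 17*o^2 + 4*o - 10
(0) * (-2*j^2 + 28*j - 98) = 0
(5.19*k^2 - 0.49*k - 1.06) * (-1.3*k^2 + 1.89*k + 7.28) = -6.747*k^4 + 10.4461*k^3 + 38.2351*k^2 - 5.5706*k - 7.7168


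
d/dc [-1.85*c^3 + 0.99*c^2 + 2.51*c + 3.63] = -5.55*c^2 + 1.98*c + 2.51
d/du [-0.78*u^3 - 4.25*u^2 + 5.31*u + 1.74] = -2.34*u^2 - 8.5*u + 5.31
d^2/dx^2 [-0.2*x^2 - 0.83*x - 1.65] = -0.400000000000000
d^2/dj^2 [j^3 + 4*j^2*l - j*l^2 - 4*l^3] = 6*j + 8*l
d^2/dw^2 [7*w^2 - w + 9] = 14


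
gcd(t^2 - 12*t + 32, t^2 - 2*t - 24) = 1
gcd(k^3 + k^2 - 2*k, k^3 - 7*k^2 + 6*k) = k^2 - k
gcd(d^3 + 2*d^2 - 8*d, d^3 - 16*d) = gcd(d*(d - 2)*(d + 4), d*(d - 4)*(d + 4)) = d^2 + 4*d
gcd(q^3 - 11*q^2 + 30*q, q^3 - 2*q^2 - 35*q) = q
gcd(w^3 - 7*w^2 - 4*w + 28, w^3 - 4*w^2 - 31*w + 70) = w^2 - 9*w + 14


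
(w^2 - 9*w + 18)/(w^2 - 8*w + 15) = (w - 6)/(w - 5)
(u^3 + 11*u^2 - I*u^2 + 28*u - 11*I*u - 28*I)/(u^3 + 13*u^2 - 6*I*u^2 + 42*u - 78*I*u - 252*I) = (u^2 + u*(4 - I) - 4*I)/(u^2 + 6*u*(1 - I) - 36*I)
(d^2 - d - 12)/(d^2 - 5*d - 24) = (d - 4)/(d - 8)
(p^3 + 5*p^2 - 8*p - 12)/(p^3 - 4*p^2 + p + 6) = (p + 6)/(p - 3)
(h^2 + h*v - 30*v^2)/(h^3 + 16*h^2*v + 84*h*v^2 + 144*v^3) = (h - 5*v)/(h^2 + 10*h*v + 24*v^2)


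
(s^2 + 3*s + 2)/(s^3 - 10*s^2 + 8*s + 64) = (s + 1)/(s^2 - 12*s + 32)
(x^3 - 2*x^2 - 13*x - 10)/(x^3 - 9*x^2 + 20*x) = (x^2 + 3*x + 2)/(x*(x - 4))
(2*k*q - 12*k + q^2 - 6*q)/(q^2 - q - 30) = (2*k + q)/(q + 5)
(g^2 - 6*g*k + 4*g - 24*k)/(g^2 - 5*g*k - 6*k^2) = (g + 4)/(g + k)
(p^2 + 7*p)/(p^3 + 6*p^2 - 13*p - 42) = p/(p^2 - p - 6)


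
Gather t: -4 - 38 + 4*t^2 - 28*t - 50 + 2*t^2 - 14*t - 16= 6*t^2 - 42*t - 108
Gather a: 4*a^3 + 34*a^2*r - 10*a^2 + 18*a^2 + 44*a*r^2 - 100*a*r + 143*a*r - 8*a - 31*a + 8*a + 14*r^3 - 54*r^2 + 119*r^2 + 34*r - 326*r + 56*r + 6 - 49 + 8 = 4*a^3 + a^2*(34*r + 8) + a*(44*r^2 + 43*r - 31) + 14*r^3 + 65*r^2 - 236*r - 35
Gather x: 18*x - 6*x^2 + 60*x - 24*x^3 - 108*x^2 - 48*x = -24*x^3 - 114*x^2 + 30*x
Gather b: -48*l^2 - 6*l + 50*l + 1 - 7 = -48*l^2 + 44*l - 6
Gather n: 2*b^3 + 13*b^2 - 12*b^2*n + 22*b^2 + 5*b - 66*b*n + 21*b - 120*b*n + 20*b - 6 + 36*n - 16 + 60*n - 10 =2*b^3 + 35*b^2 + 46*b + n*(-12*b^2 - 186*b + 96) - 32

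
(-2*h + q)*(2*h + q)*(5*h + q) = -20*h^3 - 4*h^2*q + 5*h*q^2 + q^3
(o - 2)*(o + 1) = o^2 - o - 2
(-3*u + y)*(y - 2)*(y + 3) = -3*u*y^2 - 3*u*y + 18*u + y^3 + y^2 - 6*y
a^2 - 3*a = a*(a - 3)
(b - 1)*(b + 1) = b^2 - 1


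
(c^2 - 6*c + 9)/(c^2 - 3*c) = (c - 3)/c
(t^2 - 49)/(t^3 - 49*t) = 1/t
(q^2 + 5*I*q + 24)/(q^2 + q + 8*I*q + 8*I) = (q - 3*I)/(q + 1)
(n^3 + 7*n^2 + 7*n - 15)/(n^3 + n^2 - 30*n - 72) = (n^2 + 4*n - 5)/(n^2 - 2*n - 24)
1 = 1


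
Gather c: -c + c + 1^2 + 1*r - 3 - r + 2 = 0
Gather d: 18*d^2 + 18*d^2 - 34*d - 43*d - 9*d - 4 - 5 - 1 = 36*d^2 - 86*d - 10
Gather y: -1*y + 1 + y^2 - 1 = y^2 - y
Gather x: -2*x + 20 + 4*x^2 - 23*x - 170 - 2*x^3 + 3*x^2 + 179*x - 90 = -2*x^3 + 7*x^2 + 154*x - 240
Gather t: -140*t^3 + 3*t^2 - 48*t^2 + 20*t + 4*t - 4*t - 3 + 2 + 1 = -140*t^3 - 45*t^2 + 20*t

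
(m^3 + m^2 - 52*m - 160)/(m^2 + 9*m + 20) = m - 8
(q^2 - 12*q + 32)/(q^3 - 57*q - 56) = (q - 4)/(q^2 + 8*q + 7)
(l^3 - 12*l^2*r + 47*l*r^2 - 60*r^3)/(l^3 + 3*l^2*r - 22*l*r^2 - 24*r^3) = (l^2 - 8*l*r + 15*r^2)/(l^2 + 7*l*r + 6*r^2)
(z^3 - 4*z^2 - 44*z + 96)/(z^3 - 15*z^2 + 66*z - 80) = (z + 6)/(z - 5)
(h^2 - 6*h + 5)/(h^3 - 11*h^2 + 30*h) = (h - 1)/(h*(h - 6))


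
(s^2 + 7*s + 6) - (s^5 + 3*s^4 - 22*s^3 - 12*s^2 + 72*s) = -s^5 - 3*s^4 + 22*s^3 + 13*s^2 - 65*s + 6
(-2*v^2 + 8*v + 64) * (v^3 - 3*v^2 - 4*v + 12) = -2*v^5 + 14*v^4 + 48*v^3 - 248*v^2 - 160*v + 768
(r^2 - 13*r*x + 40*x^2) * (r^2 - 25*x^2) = r^4 - 13*r^3*x + 15*r^2*x^2 + 325*r*x^3 - 1000*x^4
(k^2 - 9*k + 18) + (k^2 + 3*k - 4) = 2*k^2 - 6*k + 14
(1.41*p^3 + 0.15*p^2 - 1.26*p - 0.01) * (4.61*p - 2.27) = 6.5001*p^4 - 2.5092*p^3 - 6.1491*p^2 + 2.8141*p + 0.0227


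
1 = 1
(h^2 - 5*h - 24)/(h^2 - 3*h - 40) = (h + 3)/(h + 5)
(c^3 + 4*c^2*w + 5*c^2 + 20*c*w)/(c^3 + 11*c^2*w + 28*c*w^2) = (c + 5)/(c + 7*w)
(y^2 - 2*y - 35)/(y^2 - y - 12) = (-y^2 + 2*y + 35)/(-y^2 + y + 12)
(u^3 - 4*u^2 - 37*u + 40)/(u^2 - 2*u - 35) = (u^2 - 9*u + 8)/(u - 7)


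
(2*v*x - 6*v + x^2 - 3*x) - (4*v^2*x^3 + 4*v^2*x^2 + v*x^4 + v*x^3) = -4*v^2*x^3 - 4*v^2*x^2 - v*x^4 - v*x^3 + 2*v*x - 6*v + x^2 - 3*x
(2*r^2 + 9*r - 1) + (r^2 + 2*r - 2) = 3*r^2 + 11*r - 3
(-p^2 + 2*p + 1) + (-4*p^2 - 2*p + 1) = 2 - 5*p^2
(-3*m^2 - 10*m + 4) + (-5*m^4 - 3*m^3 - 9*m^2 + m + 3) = -5*m^4 - 3*m^3 - 12*m^2 - 9*m + 7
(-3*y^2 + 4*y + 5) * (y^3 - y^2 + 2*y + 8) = -3*y^5 + 7*y^4 - 5*y^3 - 21*y^2 + 42*y + 40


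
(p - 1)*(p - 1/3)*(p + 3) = p^3 + 5*p^2/3 - 11*p/3 + 1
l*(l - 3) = l^2 - 3*l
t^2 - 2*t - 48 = (t - 8)*(t + 6)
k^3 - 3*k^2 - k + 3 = (k - 3)*(k - 1)*(k + 1)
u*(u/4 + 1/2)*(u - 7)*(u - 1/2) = u^4/4 - 11*u^3/8 - 23*u^2/8 + 7*u/4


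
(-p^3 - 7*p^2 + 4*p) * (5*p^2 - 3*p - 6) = -5*p^5 - 32*p^4 + 47*p^3 + 30*p^2 - 24*p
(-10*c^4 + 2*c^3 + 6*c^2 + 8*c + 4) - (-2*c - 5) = -10*c^4 + 2*c^3 + 6*c^2 + 10*c + 9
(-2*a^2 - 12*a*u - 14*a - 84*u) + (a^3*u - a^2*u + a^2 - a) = a^3*u - a^2*u - a^2 - 12*a*u - 15*a - 84*u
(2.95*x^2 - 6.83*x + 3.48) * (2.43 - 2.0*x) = -5.9*x^3 + 20.8285*x^2 - 23.5569*x + 8.4564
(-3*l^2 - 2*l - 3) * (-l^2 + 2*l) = 3*l^4 - 4*l^3 - l^2 - 6*l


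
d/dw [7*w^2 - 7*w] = 14*w - 7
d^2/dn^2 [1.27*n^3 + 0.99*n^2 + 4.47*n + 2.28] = 7.62*n + 1.98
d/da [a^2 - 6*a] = 2*a - 6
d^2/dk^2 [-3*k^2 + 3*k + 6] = -6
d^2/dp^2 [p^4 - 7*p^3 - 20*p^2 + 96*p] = 12*p^2 - 42*p - 40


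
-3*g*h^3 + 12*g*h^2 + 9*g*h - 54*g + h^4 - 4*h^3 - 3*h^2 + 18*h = (-3*g + h)*(h - 3)^2*(h + 2)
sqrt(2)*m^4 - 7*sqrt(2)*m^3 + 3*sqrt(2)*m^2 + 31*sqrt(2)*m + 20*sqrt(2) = (m - 5)*(m - 4)*(m + 1)*(sqrt(2)*m + sqrt(2))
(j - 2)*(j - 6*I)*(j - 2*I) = j^3 - 2*j^2 - 8*I*j^2 - 12*j + 16*I*j + 24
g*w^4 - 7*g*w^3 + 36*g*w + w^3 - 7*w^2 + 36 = (w - 6)*(w - 3)*(w + 2)*(g*w + 1)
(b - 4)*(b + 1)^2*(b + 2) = b^4 - 11*b^2 - 18*b - 8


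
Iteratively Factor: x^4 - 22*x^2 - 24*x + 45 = (x + 3)*(x^3 - 3*x^2 - 13*x + 15) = (x + 3)^2*(x^2 - 6*x + 5) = (x - 5)*(x + 3)^2*(x - 1)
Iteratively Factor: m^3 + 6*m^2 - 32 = (m + 4)*(m^2 + 2*m - 8) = (m + 4)^2*(m - 2)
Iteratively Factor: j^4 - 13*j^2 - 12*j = (j)*(j^3 - 13*j - 12) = j*(j + 3)*(j^2 - 3*j - 4) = j*(j + 1)*(j + 3)*(j - 4)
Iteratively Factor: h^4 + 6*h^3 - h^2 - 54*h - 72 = (h + 4)*(h^3 + 2*h^2 - 9*h - 18) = (h - 3)*(h + 4)*(h^2 + 5*h + 6) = (h - 3)*(h + 2)*(h + 4)*(h + 3)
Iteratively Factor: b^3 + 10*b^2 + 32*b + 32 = (b + 4)*(b^2 + 6*b + 8) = (b + 2)*(b + 4)*(b + 4)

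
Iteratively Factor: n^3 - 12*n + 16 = (n - 2)*(n^2 + 2*n - 8) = (n - 2)*(n + 4)*(n - 2)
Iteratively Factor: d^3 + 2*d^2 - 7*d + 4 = (d - 1)*(d^2 + 3*d - 4) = (d - 1)*(d + 4)*(d - 1)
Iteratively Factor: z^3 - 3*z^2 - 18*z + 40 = (z - 5)*(z^2 + 2*z - 8) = (z - 5)*(z + 4)*(z - 2)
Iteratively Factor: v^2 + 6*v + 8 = (v + 4)*(v + 2)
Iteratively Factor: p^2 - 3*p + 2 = (p - 2)*(p - 1)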